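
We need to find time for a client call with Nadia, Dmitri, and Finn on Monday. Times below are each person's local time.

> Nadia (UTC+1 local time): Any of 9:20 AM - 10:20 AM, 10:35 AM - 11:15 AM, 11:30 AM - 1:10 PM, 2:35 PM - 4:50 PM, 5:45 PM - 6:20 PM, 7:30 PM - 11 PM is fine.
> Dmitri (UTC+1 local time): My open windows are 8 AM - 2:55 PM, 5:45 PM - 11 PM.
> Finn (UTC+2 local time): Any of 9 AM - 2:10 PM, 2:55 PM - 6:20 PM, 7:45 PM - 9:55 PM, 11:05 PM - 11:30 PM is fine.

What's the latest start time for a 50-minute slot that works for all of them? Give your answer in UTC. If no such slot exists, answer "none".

19:05

Nadia in UTC: 08:20-09:20, 09:35-10:15, 10:30-12:10, 13:35-15:50, 16:45-17:20, 18:30-22:00 (subtract 1h to convert from UTC+1).
Dmitri in UTC: 07:00-13:55, 16:45-22:00 (subtract 1h to convert from UTC+1).
Finn in UTC: 07:00-12:10, 12:55-16:20, 17:45-19:55, 21:05-21:30 (subtract 2h to convert from UTC+2).
Nadia ∩ Dmitri: 08:20-09:20, 09:35-10:15, 10:30-12:10, 13:35-13:55, 16:45-17:20, 18:30-22:00.
Nadia ∩ Dmitri ∩ Finn: 08:20-09:20, 09:35-10:15, 10:30-12:10, 13:35-13:55, 18:30-19:55, 21:05-21:30.
Those are the intersection windows.
The last common window of at least 50 minutes is 18:30-19:55; a 50-minute meeting can start as late as 19:05 and still end by 19:55.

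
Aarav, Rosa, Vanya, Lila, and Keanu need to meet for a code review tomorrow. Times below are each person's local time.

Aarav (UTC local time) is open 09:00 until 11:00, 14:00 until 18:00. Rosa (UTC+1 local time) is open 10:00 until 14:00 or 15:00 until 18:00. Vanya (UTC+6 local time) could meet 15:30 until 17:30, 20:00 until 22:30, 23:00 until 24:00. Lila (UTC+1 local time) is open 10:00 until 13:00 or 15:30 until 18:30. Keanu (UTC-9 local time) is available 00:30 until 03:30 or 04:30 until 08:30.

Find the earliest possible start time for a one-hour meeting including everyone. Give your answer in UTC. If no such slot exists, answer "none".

09:30

Aarav in UTC: 09:00-11:00, 14:00-18:00.
Rosa in UTC: 09:00-13:00, 14:00-17:00 (subtract 1h to convert from UTC+1).
Vanya in UTC: 09:30-11:30, 14:00-16:30, 17:00-18:00 (subtract 6h to convert from UTC+6).
Lila in UTC: 09:00-12:00, 14:30-17:30 (subtract 1h to convert from UTC+1).
Keanu in UTC: 09:30-12:30, 13:30-17:30 (add 9h to convert from UTC-9).
Aarav ∩ Rosa: 09:00-11:00, 14:00-17:00.
Aarav ∩ Rosa ∩ Vanya: 09:30-11:00, 14:00-16:30.
Aarav ∩ Rosa ∩ Vanya ∩ Lila: 09:30-11:00, 14:30-16:30.
Aarav ∩ Rosa ∩ Vanya ∩ Lila ∩ Keanu: 09:30-11:00, 14:30-16:30.
The first common window of at least 60 minutes is 09:30-11:00, so the earliest start is 09:30.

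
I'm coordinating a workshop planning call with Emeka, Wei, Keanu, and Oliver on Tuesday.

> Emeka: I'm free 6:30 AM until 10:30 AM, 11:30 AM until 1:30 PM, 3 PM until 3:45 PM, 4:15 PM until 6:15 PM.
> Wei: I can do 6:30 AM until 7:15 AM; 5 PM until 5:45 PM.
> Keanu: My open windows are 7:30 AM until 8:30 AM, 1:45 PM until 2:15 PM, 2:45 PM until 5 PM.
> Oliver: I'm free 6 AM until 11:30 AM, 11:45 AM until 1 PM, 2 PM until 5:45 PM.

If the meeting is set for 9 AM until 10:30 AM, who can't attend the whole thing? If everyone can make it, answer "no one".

Keanu, Wei

Emeka: free for 09:00-10:30. Wei: not fully free for 09:00-10:30. Keanu: not fully free for 09:00-10:30. Oliver: free for 09:00-10:30.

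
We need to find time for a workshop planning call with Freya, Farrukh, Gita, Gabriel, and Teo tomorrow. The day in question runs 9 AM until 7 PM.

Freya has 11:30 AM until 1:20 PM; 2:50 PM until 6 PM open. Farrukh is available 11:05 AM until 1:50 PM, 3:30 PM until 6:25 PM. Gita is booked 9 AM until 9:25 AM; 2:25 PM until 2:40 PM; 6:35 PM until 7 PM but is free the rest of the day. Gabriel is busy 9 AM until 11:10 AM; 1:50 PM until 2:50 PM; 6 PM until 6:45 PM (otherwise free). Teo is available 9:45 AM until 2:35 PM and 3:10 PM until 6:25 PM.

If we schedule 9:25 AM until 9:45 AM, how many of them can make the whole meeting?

1

Freya free: 11:30-13:20, 14:50-18:00.
Farrukh free: 11:05-13:50, 15:30-18:25.
Gita free: 09:25-14:25, 14:40-18:35 (invert busy blocks within the working day).
Gabriel free: 11:10-13:50, 14:50-18:00, 18:45-19:00 (invert busy blocks within the working day).
Teo free: 09:45-14:35, 15:10-18:25.
Gita can make the full 09:25-09:45 slot — that's 1.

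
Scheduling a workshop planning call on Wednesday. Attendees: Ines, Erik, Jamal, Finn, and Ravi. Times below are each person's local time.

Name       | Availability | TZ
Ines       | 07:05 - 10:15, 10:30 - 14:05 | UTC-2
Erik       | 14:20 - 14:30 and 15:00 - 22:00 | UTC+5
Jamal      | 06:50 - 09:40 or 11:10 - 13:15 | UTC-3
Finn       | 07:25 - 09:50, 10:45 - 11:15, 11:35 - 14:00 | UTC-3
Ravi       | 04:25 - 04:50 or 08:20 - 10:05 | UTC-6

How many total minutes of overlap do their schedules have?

Ines in UTC: 09:05-12:15, 12:30-16:05 (add 2h to convert from UTC-2).
Erik in UTC: 09:20-09:30, 10:00-17:00 (subtract 5h to convert from UTC+5).
Jamal in UTC: 09:50-12:40, 14:10-16:15 (add 3h to convert from UTC-3).
Finn in UTC: 10:25-12:50, 13:45-14:15, 14:35-17:00 (add 3h to convert from UTC-3).
Ravi in UTC: 10:25-10:50, 14:20-16:05 (add 6h to convert from UTC-6).
Ines ∩ Erik: 09:20-09:30, 10:00-12:15, 12:30-16:05.
Ines ∩ Erik ∩ Jamal: 10:00-12:15, 12:30-12:40, 14:10-16:05.
Ines ∩ Erik ∩ Jamal ∩ Finn: 10:25-12:15, 12:30-12:40, 14:10-14:15, 14:35-16:05.
Ines ∩ Erik ∩ Jamal ∩ Finn ∩ Ravi: 10:25-10:50, 14:35-16:05.
Summing the common windows: 25 + 90 = 115 minutes.

115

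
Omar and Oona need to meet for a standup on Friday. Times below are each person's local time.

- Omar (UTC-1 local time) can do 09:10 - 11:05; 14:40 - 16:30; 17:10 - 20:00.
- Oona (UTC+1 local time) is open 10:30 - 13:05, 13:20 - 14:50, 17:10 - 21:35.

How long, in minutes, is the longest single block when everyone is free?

145

Omar in UTC: 10:10-12:05, 15:40-17:30, 18:10-21:00 (add 1h to convert from UTC-1).
Oona in UTC: 09:30-12:05, 12:20-13:50, 16:10-20:35 (subtract 1h to convert from UTC+1).
Omar ∩ Oona: 10:10-12:05, 16:10-17:30, 18:10-20:35.
The longest is 18:10-20:35 at 145 minutes.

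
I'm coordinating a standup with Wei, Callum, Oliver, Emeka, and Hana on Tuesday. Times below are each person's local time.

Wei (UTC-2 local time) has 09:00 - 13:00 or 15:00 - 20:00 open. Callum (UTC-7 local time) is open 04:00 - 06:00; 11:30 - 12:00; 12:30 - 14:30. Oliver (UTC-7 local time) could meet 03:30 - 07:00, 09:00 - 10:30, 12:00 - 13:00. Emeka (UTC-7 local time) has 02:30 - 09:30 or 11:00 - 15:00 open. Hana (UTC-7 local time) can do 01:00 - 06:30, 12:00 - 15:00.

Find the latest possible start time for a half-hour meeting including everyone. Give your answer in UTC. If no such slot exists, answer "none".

Wei in UTC: 11:00-15:00, 17:00-22:00 (add 2h to convert from UTC-2).
Callum in UTC: 11:00-13:00, 18:30-19:00, 19:30-21:30 (add 7h to convert from UTC-7).
Oliver in UTC: 10:30-14:00, 16:00-17:30, 19:00-20:00 (add 7h to convert from UTC-7).
Emeka in UTC: 09:30-16:30, 18:00-22:00 (add 7h to convert from UTC-7).
Hana in UTC: 08:00-13:30, 19:00-22:00 (add 7h to convert from UTC-7).
Wei ∩ Callum: 11:00-13:00, 18:30-19:00, 19:30-21:30.
Wei ∩ Callum ∩ Oliver: 11:00-13:00, 19:30-20:00.
Wei ∩ Callum ∩ Oliver ∩ Emeka: 11:00-13:00, 19:30-20:00.
Wei ∩ Callum ∩ Oliver ∩ Emeka ∩ Hana: 11:00-13:00, 19:30-20:00.
The last common window of at least 30 minutes is 19:30-20:00; a 30-minute meeting can start as late as 19:30 and still end by 20:00.

19:30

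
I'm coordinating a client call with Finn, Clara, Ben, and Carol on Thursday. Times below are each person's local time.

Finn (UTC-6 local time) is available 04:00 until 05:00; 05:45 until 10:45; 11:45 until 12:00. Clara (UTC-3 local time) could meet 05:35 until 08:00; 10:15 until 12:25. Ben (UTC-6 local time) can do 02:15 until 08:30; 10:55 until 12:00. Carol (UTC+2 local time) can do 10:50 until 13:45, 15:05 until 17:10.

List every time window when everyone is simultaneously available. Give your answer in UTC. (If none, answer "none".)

Finn in UTC: 10:00-11:00, 11:45-16:45, 17:45-18:00 (add 6h to convert from UTC-6).
Clara in UTC: 08:35-11:00, 13:15-15:25 (add 3h to convert from UTC-3).
Ben in UTC: 08:15-14:30, 16:55-18:00 (add 6h to convert from UTC-6).
Carol in UTC: 08:50-11:45, 13:05-15:10 (subtract 2h to convert from UTC+2).
Finn ∩ Clara: 10:00-11:00, 13:15-15:25.
Finn ∩ Clara ∩ Ben: 10:00-11:00, 13:15-14:30.
Finn ∩ Clara ∩ Ben ∩ Carol: 10:00-11:00, 13:15-14:30.

10:00-11:00, 13:15-14:30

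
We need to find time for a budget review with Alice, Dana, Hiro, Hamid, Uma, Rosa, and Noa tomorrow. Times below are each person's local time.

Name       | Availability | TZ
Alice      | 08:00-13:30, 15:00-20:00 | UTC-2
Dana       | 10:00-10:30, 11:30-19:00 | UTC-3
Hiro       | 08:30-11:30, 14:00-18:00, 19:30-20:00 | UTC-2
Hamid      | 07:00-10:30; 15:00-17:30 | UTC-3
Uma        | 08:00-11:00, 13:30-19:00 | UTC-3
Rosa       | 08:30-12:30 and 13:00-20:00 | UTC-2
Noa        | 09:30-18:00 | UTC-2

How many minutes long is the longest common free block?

Alice in UTC: 10:00-15:30, 17:00-22:00 (add 2h to convert from UTC-2).
Dana in UTC: 13:00-13:30, 14:30-22:00 (add 3h to convert from UTC-3).
Hiro in UTC: 10:30-13:30, 16:00-20:00, 21:30-22:00 (add 2h to convert from UTC-2).
Hamid in UTC: 10:00-13:30, 18:00-20:30 (add 3h to convert from UTC-3).
Uma in UTC: 11:00-14:00, 16:30-22:00 (add 3h to convert from UTC-3).
Rosa in UTC: 10:30-14:30, 15:00-22:00 (add 2h to convert from UTC-2).
Noa in UTC: 11:30-20:00 (add 2h to convert from UTC-2).
Alice ∩ Dana: 13:00-13:30, 14:30-15:30, 17:00-22:00.
Alice ∩ Dana ∩ Hiro: 13:00-13:30, 17:00-20:00, 21:30-22:00.
Alice ∩ Dana ∩ Hiro ∩ Hamid: 13:00-13:30, 18:00-20:00.
Alice ∩ Dana ∩ Hiro ∩ Hamid ∩ Uma: 13:00-13:30, 18:00-20:00.
Alice ∩ Dana ∩ Hiro ∩ Hamid ∩ Uma ∩ Rosa: 13:00-13:30, 18:00-20:00.
Alice ∩ Dana ∩ Hiro ∩ Hamid ∩ Uma ∩ Rosa ∩ Noa: 13:00-13:30, 18:00-20:00.
The longest is 18:00-20:00 at 120 minutes.

120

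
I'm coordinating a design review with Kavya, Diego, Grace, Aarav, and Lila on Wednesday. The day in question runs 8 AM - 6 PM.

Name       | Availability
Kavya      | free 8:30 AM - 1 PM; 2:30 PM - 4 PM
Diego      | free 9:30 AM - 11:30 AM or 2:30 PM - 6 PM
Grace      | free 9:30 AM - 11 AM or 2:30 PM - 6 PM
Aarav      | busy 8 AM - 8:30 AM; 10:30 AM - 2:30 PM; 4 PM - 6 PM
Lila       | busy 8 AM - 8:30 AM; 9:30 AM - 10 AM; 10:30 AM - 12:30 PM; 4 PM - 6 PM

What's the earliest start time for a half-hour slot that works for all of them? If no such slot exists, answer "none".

Kavya free: 08:30-13:00, 14:30-16:00.
Diego free: 09:30-11:30, 14:30-18:00.
Grace free: 09:30-11:00, 14:30-18:00.
Aarav free: 08:30-10:30, 14:30-16:00 (invert busy blocks within the working day).
Lila free: 08:30-09:30, 10:00-10:30, 12:30-16:00 (invert busy blocks within the working day).
Kavya ∩ Diego: 09:30-11:30, 14:30-16:00.
Kavya ∩ Diego ∩ Grace: 09:30-11:00, 14:30-16:00.
Kavya ∩ Diego ∩ Grace ∩ Aarav: 09:30-10:30, 14:30-16:00.
Kavya ∩ Diego ∩ Grace ∩ Aarav ∩ Lila: 10:00-10:30, 14:30-16:00.
The first common window of at least 30 minutes is 10:00-10:30, so the earliest start is 10:00.

10:00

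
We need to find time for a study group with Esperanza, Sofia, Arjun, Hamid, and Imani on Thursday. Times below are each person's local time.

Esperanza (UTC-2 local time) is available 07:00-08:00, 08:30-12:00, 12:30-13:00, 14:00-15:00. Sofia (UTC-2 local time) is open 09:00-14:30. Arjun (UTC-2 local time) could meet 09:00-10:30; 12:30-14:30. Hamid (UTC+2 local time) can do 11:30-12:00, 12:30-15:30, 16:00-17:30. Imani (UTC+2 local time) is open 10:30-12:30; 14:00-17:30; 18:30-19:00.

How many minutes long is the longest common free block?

Esperanza in UTC: 09:00-10:00, 10:30-14:00, 14:30-15:00, 16:00-17:00 (add 2h to convert from UTC-2).
Sofia in UTC: 11:00-16:30 (add 2h to convert from UTC-2).
Arjun in UTC: 11:00-12:30, 14:30-16:30 (add 2h to convert from UTC-2).
Hamid in UTC: 09:30-10:00, 10:30-13:30, 14:00-15:30 (subtract 2h to convert from UTC+2).
Imani in UTC: 08:30-10:30, 12:00-15:30, 16:30-17:00 (subtract 2h to convert from UTC+2).
Esperanza ∩ Sofia: 11:00-14:00, 14:30-15:00, 16:00-16:30.
Esperanza ∩ Sofia ∩ Arjun: 11:00-12:30, 14:30-15:00, 16:00-16:30.
Esperanza ∩ Sofia ∩ Arjun ∩ Hamid: 11:00-12:30, 14:30-15:00.
Esperanza ∩ Sofia ∩ Arjun ∩ Hamid ∩ Imani: 12:00-12:30, 14:30-15:00.
The longest is 12:00-12:30 at 30 minutes.

30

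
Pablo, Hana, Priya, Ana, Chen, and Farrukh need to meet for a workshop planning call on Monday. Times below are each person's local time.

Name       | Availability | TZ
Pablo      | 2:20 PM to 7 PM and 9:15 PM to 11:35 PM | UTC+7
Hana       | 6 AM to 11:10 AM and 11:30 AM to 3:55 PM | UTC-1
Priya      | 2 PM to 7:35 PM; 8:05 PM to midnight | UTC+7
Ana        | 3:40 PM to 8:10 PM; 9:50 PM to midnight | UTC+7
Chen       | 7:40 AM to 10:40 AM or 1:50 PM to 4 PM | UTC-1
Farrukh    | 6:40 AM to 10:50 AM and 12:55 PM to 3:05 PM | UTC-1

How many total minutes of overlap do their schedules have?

Pablo in UTC: 07:20-12:00, 14:15-16:35 (subtract 7h to convert from UTC+7).
Hana in UTC: 07:00-12:10, 12:30-16:55 (add 1h to convert from UTC-1).
Priya in UTC: 07:00-12:35, 13:05-17:00 (subtract 7h to convert from UTC+7).
Ana in UTC: 08:40-13:10, 14:50-17:00 (subtract 7h to convert from UTC+7).
Chen in UTC: 08:40-11:40, 14:50-17:00 (add 1h to convert from UTC-1).
Farrukh in UTC: 07:40-11:50, 13:55-16:05 (add 1h to convert from UTC-1).
Pablo ∩ Hana: 07:20-12:00, 14:15-16:35.
Pablo ∩ Hana ∩ Priya: 07:20-12:00, 14:15-16:35.
Pablo ∩ Hana ∩ Priya ∩ Ana: 08:40-12:00, 14:50-16:35.
Pablo ∩ Hana ∩ Priya ∩ Ana ∩ Chen: 08:40-11:40, 14:50-16:35.
Pablo ∩ Hana ∩ Priya ∩ Ana ∩ Chen ∩ Farrukh: 08:40-11:40, 14:50-16:05.
Summing the common windows: 180 + 75 = 255 minutes.

255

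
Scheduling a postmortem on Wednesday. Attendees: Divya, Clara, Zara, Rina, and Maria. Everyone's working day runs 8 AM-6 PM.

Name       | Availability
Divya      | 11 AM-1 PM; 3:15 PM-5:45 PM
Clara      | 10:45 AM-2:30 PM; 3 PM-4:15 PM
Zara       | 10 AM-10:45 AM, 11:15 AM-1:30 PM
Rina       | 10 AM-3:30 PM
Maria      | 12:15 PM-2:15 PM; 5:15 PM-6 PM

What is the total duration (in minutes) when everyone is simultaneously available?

45

Divya ∩ Clara: 11:00-13:00, 15:15-16:15.
Divya ∩ Clara ∩ Zara: 11:15-13:00.
Divya ∩ Clara ∩ Zara ∩ Rina: 11:15-13:00.
Divya ∩ Clara ∩ Zara ∩ Rina ∩ Maria: 12:15-13:00.
That's a single block of 45 minutes.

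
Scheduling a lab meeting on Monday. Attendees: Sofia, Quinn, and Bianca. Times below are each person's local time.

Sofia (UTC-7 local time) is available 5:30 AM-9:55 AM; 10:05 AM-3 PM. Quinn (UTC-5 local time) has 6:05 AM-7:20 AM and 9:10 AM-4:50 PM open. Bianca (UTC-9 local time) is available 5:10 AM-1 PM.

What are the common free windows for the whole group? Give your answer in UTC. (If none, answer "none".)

Sofia in UTC: 12:30-16:55, 17:05-22:00 (add 7h to convert from UTC-7).
Quinn in UTC: 11:05-12:20, 14:10-21:50 (add 5h to convert from UTC-5).
Bianca in UTC: 14:10-22:00 (add 9h to convert from UTC-9).
Sofia ∩ Quinn: 14:10-16:55, 17:05-21:50.
Sofia ∩ Quinn ∩ Bianca: 14:10-16:55, 17:05-21:50.

14:10-16:55, 17:05-21:50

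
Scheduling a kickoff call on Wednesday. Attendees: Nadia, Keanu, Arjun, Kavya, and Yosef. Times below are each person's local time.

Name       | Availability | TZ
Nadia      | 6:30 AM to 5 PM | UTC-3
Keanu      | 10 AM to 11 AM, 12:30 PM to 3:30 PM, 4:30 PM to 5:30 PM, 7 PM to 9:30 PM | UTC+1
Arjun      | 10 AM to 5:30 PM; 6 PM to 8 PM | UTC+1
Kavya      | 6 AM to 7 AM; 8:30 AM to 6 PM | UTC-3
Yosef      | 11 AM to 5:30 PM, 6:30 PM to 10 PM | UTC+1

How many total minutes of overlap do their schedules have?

Nadia in UTC: 09:30-20:00 (add 3h to convert from UTC-3).
Keanu in UTC: 09:00-10:00, 11:30-14:30, 15:30-16:30, 18:00-20:30 (subtract 1h to convert from UTC+1).
Arjun in UTC: 09:00-16:30, 17:00-19:00 (subtract 1h to convert from UTC+1).
Kavya in UTC: 09:00-10:00, 11:30-21:00 (add 3h to convert from UTC-3).
Yosef in UTC: 10:00-16:30, 17:30-21:00 (subtract 1h to convert from UTC+1).
Nadia ∩ Keanu: 09:30-10:00, 11:30-14:30, 15:30-16:30, 18:00-20:00.
Nadia ∩ Keanu ∩ Arjun: 09:30-10:00, 11:30-14:30, 15:30-16:30, 18:00-19:00.
Nadia ∩ Keanu ∩ Arjun ∩ Kavya: 09:30-10:00, 11:30-14:30, 15:30-16:30, 18:00-19:00.
Nadia ∩ Keanu ∩ Arjun ∩ Kavya ∩ Yosef: 11:30-14:30, 15:30-16:30, 18:00-19:00.
Summing the common windows: 180 + 60 + 60 = 300 minutes.

300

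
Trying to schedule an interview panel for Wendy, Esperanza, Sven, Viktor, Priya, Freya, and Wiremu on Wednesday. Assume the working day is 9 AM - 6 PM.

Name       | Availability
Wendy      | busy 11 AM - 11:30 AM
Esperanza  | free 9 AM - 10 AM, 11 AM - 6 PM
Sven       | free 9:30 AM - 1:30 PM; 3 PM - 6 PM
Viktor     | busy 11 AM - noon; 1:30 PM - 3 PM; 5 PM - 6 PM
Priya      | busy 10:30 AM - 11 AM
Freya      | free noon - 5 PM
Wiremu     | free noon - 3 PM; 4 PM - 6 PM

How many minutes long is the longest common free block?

90

Wendy free: 09:00-11:00, 11:30-18:00 (invert busy blocks within the working day).
Esperanza free: 09:00-10:00, 11:00-18:00.
Sven free: 09:30-13:30, 15:00-18:00.
Viktor free: 09:00-11:00, 12:00-13:30, 15:00-17:00 (invert busy blocks within the working day).
Priya free: 09:00-10:30, 11:00-18:00 (invert busy blocks within the working day).
Freya free: 12:00-17:00.
Wiremu free: 12:00-15:00, 16:00-18:00.
Wendy ∩ Esperanza: 09:00-10:00, 11:30-18:00.
Wendy ∩ Esperanza ∩ Sven: 09:30-10:00, 11:30-13:30, 15:00-18:00.
Wendy ∩ Esperanza ∩ Sven ∩ Viktor: 09:30-10:00, 12:00-13:30, 15:00-17:00.
Wendy ∩ Esperanza ∩ Sven ∩ Viktor ∩ Priya: 09:30-10:00, 12:00-13:30, 15:00-17:00.
Wendy ∩ Esperanza ∩ Sven ∩ Viktor ∩ Priya ∩ Freya: 12:00-13:30, 15:00-17:00.
Wendy ∩ Esperanza ∩ Sven ∩ Viktor ∩ Priya ∩ Freya ∩ Wiremu: 12:00-13:30, 16:00-17:00.
The longest is 12:00-13:30 at 90 minutes.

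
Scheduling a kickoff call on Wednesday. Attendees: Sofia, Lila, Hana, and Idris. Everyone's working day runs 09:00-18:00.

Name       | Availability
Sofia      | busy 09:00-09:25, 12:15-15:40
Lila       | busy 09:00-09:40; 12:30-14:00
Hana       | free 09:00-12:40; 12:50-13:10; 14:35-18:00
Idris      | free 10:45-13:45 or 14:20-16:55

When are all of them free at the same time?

10:45-12:15, 15:40-16:55

Sofia free: 09:25-12:15, 15:40-18:00 (invert busy blocks within the working day).
Lila free: 09:40-12:30, 14:00-18:00 (invert busy blocks within the working day).
Hana free: 09:00-12:40, 12:50-13:10, 14:35-18:00.
Idris free: 10:45-13:45, 14:20-16:55.
Sofia ∩ Lila: 09:40-12:15, 15:40-18:00.
Sofia ∩ Lila ∩ Hana: 09:40-12:15, 15:40-18:00.
Sofia ∩ Lila ∩ Hana ∩ Idris: 10:45-12:15, 15:40-16:55.
So the common availability across everyone is 10:45-12:15, 15:40-16:55.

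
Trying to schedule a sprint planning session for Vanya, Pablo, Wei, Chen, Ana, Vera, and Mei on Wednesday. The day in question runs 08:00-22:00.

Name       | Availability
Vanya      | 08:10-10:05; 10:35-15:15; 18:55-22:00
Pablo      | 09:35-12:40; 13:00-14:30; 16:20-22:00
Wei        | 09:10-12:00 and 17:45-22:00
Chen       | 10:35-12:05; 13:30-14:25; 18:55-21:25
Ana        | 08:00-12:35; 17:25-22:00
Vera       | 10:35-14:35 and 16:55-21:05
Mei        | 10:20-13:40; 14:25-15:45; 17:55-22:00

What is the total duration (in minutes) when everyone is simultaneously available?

215

Vanya ∩ Pablo: 09:35-10:05, 10:35-12:40, 13:00-14:30, 18:55-22:00.
Vanya ∩ Pablo ∩ Wei: 09:35-10:05, 10:35-12:00, 18:55-22:00.
Vanya ∩ Pablo ∩ Wei ∩ Chen: 10:35-12:00, 18:55-21:25.
Vanya ∩ Pablo ∩ Wei ∩ Chen ∩ Ana: 10:35-12:00, 18:55-21:25.
Vanya ∩ Pablo ∩ Wei ∩ Chen ∩ Ana ∩ Vera: 10:35-12:00, 18:55-21:05.
Vanya ∩ Pablo ∩ Wei ∩ Chen ∩ Ana ∩ Vera ∩ Mei: 10:35-12:00, 18:55-21:05.
So the common availability across everyone is 10:35-12:00, 18:55-21:05.
Summing the common windows: 85 + 130 = 215 minutes.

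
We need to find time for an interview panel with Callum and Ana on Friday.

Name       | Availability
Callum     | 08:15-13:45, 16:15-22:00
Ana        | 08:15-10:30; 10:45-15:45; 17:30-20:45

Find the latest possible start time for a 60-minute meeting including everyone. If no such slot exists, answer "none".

19:45

Callum ∩ Ana: 08:15-10:30, 10:45-13:45, 17:30-20:45.
The last common window of at least 60 minutes is 17:30-20:45; a 60-minute meeting can start as late as 19:45 and still end by 20:45.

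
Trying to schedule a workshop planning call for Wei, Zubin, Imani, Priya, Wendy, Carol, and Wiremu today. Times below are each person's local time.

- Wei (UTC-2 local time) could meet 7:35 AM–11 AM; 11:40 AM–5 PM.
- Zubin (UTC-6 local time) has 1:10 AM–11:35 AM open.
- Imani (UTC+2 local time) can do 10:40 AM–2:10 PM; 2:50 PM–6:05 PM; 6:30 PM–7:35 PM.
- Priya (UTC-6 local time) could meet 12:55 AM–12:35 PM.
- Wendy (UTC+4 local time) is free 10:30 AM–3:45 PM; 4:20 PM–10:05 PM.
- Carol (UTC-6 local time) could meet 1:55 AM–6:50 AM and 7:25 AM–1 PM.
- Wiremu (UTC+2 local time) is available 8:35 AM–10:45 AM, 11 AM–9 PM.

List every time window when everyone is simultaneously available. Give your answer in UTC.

Wei in UTC: 09:35-13:00, 13:40-19:00 (add 2h to convert from UTC-2).
Zubin in UTC: 07:10-17:35 (add 6h to convert from UTC-6).
Imani in UTC: 08:40-12:10, 12:50-16:05, 16:30-17:35 (subtract 2h to convert from UTC+2).
Priya in UTC: 06:55-18:35 (add 6h to convert from UTC-6).
Wendy in UTC: 06:30-11:45, 12:20-18:05 (subtract 4h to convert from UTC+4).
Carol in UTC: 07:55-12:50, 13:25-19:00 (add 6h to convert from UTC-6).
Wiremu in UTC: 06:35-08:45, 09:00-19:00 (subtract 2h to convert from UTC+2).
Wei ∩ Zubin: 09:35-13:00, 13:40-17:35.
Wei ∩ Zubin ∩ Imani: 09:35-12:10, 12:50-13:00, 13:40-16:05, 16:30-17:35.
Wei ∩ Zubin ∩ Imani ∩ Priya: 09:35-12:10, 12:50-13:00, 13:40-16:05, 16:30-17:35.
Wei ∩ Zubin ∩ Imani ∩ Priya ∩ Wendy: 09:35-11:45, 12:50-13:00, 13:40-16:05, 16:30-17:35.
Wei ∩ Zubin ∩ Imani ∩ Priya ∩ Wendy ∩ Carol: 09:35-11:45, 13:40-16:05, 16:30-17:35.
Wei ∩ Zubin ∩ Imani ∩ Priya ∩ Wendy ∩ Carol ∩ Wiremu: 09:35-11:45, 13:40-16:05, 16:30-17:35.

09:35-11:45, 13:40-16:05, 16:30-17:35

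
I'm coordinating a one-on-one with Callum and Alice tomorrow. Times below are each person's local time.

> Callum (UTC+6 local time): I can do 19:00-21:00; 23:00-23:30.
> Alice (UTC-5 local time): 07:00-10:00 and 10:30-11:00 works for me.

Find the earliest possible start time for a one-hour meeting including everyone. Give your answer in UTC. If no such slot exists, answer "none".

Callum in UTC: 13:00-15:00, 17:00-17:30 (subtract 6h to convert from UTC+6).
Alice in UTC: 12:00-15:00, 15:30-16:00 (add 5h to convert from UTC-5).
Callum ∩ Alice: 13:00-15:00.
The first common window of at least 60 minutes is 13:00-15:00, so the earliest start is 13:00.

13:00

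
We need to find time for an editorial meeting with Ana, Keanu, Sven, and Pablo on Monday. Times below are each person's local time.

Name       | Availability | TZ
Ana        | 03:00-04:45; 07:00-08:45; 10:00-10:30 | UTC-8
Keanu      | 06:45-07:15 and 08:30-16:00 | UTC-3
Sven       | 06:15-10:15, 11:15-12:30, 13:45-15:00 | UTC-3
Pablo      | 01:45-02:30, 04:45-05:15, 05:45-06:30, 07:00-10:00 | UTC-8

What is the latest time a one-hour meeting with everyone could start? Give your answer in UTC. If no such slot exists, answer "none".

Ana in UTC: 11:00-12:45, 15:00-16:45, 18:00-18:30 (add 8h to convert from UTC-8).
Keanu in UTC: 09:45-10:15, 11:30-19:00 (add 3h to convert from UTC-3).
Sven in UTC: 09:15-13:15, 14:15-15:30, 16:45-18:00 (add 3h to convert from UTC-3).
Pablo in UTC: 09:45-10:30, 12:45-13:15, 13:45-14:30, 15:00-18:00 (add 8h to convert from UTC-8).
Ana ∩ Keanu: 11:30-12:45, 15:00-16:45, 18:00-18:30.
Ana ∩ Keanu ∩ Sven: 11:30-12:45, 15:00-15:30.
Ana ∩ Keanu ∩ Sven ∩ Pablo: 15:00-15:30.
Those are the intersection windows.
No common window is at least 60 minutes long.

none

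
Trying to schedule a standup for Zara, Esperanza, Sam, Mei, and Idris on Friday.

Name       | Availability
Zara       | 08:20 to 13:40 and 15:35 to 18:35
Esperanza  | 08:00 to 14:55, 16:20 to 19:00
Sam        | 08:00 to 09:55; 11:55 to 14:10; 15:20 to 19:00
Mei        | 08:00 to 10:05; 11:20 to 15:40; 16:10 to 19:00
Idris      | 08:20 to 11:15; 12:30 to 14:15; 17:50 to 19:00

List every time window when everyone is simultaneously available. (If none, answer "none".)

Zara ∩ Esperanza: 08:20-13:40, 16:20-18:35.
Zara ∩ Esperanza ∩ Sam: 08:20-09:55, 11:55-13:40, 16:20-18:35.
Zara ∩ Esperanza ∩ Sam ∩ Mei: 08:20-09:55, 11:55-13:40, 16:20-18:35.
Zara ∩ Esperanza ∩ Sam ∩ Mei ∩ Idris: 08:20-09:55, 12:30-13:40, 17:50-18:35.

08:20-09:55, 12:30-13:40, 17:50-18:35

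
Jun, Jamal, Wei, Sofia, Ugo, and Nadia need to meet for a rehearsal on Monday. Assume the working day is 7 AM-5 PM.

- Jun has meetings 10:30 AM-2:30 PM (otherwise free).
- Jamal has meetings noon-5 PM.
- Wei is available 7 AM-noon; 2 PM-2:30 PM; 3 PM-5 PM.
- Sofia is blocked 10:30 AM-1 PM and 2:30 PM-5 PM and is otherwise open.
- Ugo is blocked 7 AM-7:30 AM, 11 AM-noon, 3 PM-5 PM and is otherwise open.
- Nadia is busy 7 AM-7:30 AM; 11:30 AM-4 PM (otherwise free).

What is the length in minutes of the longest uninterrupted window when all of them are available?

180

Jun free: 07:00-10:30, 14:30-17:00 (invert busy blocks within the working day).
Jamal free: 07:00-12:00 (invert busy blocks within the working day).
Wei free: 07:00-12:00, 14:00-14:30, 15:00-17:00.
Sofia free: 07:00-10:30, 13:00-14:30 (invert busy blocks within the working day).
Ugo free: 07:30-11:00, 12:00-15:00 (invert busy blocks within the working day).
Nadia free: 07:30-11:30, 16:00-17:00 (invert busy blocks within the working day).
Jun ∩ Jamal: 07:00-10:30.
Jun ∩ Jamal ∩ Wei: 07:00-10:30.
Jun ∩ Jamal ∩ Wei ∩ Sofia: 07:00-10:30.
Jun ∩ Jamal ∩ Wei ∩ Sofia ∩ Ugo: 07:30-10:30.
Jun ∩ Jamal ∩ Wei ∩ Sofia ∩ Ugo ∩ Nadia: 07:30-10:30.
The longest is 07:30-10:30 at 180 minutes.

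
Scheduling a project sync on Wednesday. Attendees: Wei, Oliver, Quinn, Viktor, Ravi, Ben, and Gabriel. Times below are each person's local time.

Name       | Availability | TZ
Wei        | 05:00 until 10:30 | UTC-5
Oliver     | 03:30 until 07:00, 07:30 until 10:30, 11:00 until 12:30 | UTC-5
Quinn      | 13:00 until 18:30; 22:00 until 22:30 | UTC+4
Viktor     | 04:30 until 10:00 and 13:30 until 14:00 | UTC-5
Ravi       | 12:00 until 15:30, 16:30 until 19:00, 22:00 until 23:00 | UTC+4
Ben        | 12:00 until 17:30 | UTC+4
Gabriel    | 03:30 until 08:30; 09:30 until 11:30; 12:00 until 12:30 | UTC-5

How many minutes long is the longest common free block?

90

Wei in UTC: 10:00-15:30 (add 5h to convert from UTC-5).
Oliver in UTC: 08:30-12:00, 12:30-15:30, 16:00-17:30 (add 5h to convert from UTC-5).
Quinn in UTC: 09:00-14:30, 18:00-18:30 (subtract 4h to convert from UTC+4).
Viktor in UTC: 09:30-15:00, 18:30-19:00 (add 5h to convert from UTC-5).
Ravi in UTC: 08:00-11:30, 12:30-15:00, 18:00-19:00 (subtract 4h to convert from UTC+4).
Ben in UTC: 08:00-13:30 (subtract 4h to convert from UTC+4).
Gabriel in UTC: 08:30-13:30, 14:30-16:30, 17:00-17:30 (add 5h to convert from UTC-5).
Wei ∩ Oliver: 10:00-12:00, 12:30-15:30.
Wei ∩ Oliver ∩ Quinn: 10:00-12:00, 12:30-14:30.
Wei ∩ Oliver ∩ Quinn ∩ Viktor: 10:00-12:00, 12:30-14:30.
Wei ∩ Oliver ∩ Quinn ∩ Viktor ∩ Ravi: 10:00-11:30, 12:30-14:30.
Wei ∩ Oliver ∩ Quinn ∩ Viktor ∩ Ravi ∩ Ben: 10:00-11:30, 12:30-13:30.
Wei ∩ Oliver ∩ Quinn ∩ Viktor ∩ Ravi ∩ Ben ∩ Gabriel: 10:00-11:30, 12:30-13:30.
The longest is 10:00-11:30 at 90 minutes.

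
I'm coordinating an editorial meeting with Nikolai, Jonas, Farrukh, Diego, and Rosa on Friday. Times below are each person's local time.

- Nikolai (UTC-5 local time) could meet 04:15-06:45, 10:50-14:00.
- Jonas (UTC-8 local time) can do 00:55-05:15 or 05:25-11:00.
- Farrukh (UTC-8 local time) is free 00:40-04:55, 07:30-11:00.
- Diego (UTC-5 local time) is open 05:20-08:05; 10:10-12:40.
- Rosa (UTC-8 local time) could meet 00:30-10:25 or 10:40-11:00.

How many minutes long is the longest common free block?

110

Nikolai in UTC: 09:15-11:45, 15:50-19:00 (add 5h to convert from UTC-5).
Jonas in UTC: 08:55-13:15, 13:25-19:00 (add 8h to convert from UTC-8).
Farrukh in UTC: 08:40-12:55, 15:30-19:00 (add 8h to convert from UTC-8).
Diego in UTC: 10:20-13:05, 15:10-17:40 (add 5h to convert from UTC-5).
Rosa in UTC: 08:30-18:25, 18:40-19:00 (add 8h to convert from UTC-8).
Nikolai ∩ Jonas: 09:15-11:45, 15:50-19:00.
Nikolai ∩ Jonas ∩ Farrukh: 09:15-11:45, 15:50-19:00.
Nikolai ∩ Jonas ∩ Farrukh ∩ Diego: 10:20-11:45, 15:50-17:40.
Nikolai ∩ Jonas ∩ Farrukh ∩ Diego ∩ Rosa: 10:20-11:45, 15:50-17:40.
The longest is 15:50-17:40 at 110 minutes.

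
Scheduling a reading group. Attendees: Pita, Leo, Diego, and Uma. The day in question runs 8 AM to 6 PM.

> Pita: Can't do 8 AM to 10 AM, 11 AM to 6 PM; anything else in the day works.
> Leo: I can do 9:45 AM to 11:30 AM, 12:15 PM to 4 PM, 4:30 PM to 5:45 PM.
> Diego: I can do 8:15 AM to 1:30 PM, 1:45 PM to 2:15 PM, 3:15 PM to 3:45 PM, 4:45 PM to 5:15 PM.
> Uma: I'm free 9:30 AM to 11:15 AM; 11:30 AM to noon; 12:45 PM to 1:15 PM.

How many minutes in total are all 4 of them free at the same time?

60

Pita free: 10:00-11:00 (invert busy blocks within the working day).
Leo free: 09:45-11:30, 12:15-16:00, 16:30-17:45.
Diego free: 08:15-13:30, 13:45-14:15, 15:15-15:45, 16:45-17:15.
Uma free: 09:30-11:15, 11:30-12:00, 12:45-13:15.
Pita ∩ Leo: 10:00-11:00.
Pita ∩ Leo ∩ Diego: 10:00-11:00.
Pita ∩ Leo ∩ Diego ∩ Uma: 10:00-11:00.
That's a single block of 60 minutes.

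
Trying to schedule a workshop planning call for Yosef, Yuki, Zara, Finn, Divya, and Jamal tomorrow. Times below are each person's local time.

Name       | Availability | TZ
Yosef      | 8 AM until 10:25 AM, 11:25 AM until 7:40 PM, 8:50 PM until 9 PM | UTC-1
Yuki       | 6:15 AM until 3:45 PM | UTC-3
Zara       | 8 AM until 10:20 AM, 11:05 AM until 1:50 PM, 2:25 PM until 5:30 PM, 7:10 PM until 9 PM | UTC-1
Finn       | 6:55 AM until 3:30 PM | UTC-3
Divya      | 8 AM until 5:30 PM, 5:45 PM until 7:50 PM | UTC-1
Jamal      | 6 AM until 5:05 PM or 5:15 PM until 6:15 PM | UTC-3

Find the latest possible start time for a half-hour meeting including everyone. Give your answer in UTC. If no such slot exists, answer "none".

Yosef in UTC: 09:00-11:25, 12:25-20:40, 21:50-22:00 (add 1h to convert from UTC-1).
Yuki in UTC: 09:15-18:45 (add 3h to convert from UTC-3).
Zara in UTC: 09:00-11:20, 12:05-14:50, 15:25-18:30, 20:10-22:00 (add 1h to convert from UTC-1).
Finn in UTC: 09:55-18:30 (add 3h to convert from UTC-3).
Divya in UTC: 09:00-18:30, 18:45-20:50 (add 1h to convert from UTC-1).
Jamal in UTC: 09:00-20:05, 20:15-21:15 (add 3h to convert from UTC-3).
Yosef ∩ Yuki: 09:15-11:25, 12:25-18:45.
Yosef ∩ Yuki ∩ Zara: 09:15-11:20, 12:25-14:50, 15:25-18:30.
Yosef ∩ Yuki ∩ Zara ∩ Finn: 09:55-11:20, 12:25-14:50, 15:25-18:30.
Yosef ∩ Yuki ∩ Zara ∩ Finn ∩ Divya: 09:55-11:20, 12:25-14:50, 15:25-18:30.
Yosef ∩ Yuki ∩ Zara ∩ Finn ∩ Divya ∩ Jamal: 09:55-11:20, 12:25-14:50, 15:25-18:30.
The last common window of at least 30 minutes is 15:25-18:30; a 30-minute meeting can start as late as 18:00 and still end by 18:30.

18:00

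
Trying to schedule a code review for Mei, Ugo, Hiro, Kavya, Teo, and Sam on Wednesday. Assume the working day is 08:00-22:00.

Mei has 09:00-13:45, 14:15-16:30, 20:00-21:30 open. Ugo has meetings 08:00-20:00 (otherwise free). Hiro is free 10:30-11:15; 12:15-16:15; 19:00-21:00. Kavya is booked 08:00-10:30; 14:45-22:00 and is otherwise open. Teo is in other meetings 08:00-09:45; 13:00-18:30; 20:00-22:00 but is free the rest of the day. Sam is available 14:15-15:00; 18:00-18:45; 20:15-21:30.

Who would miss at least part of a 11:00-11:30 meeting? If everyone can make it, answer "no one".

Hiro, Sam, Ugo

Mei free: 09:00-13:45, 14:15-16:30, 20:00-21:30.
Ugo free: 20:00-22:00 (invert busy blocks within the working day).
Hiro free: 10:30-11:15, 12:15-16:15, 19:00-21:00.
Kavya free: 10:30-14:45 (invert busy blocks within the working day).
Teo free: 09:45-13:00, 18:30-20:00 (invert busy blocks within the working day).
Sam free: 14:15-15:00, 18:00-18:45, 20:15-21:30.
Mei: free for 11:00-11:30. Ugo: not fully free for 11:00-11:30. Hiro: not fully free for 11:00-11:30. Kavya: free for 11:00-11:30. Teo: free for 11:00-11:30. Sam: not fully free for 11:00-11:30.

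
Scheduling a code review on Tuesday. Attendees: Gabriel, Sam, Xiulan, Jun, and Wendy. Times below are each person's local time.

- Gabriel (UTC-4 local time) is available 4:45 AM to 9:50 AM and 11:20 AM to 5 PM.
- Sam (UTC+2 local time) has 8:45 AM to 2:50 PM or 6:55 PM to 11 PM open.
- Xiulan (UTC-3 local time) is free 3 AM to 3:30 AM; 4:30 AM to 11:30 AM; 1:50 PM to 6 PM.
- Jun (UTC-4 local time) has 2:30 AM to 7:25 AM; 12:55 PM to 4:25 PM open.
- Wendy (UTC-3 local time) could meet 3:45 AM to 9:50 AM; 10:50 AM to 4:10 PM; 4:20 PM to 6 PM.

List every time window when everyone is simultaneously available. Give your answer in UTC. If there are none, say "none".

Gabriel in UTC: 08:45-13:50, 15:20-21:00 (add 4h to convert from UTC-4).
Sam in UTC: 06:45-12:50, 16:55-21:00 (subtract 2h to convert from UTC+2).
Xiulan in UTC: 06:00-06:30, 07:30-14:30, 16:50-21:00 (add 3h to convert from UTC-3).
Jun in UTC: 06:30-11:25, 16:55-20:25 (add 4h to convert from UTC-4).
Wendy in UTC: 06:45-12:50, 13:50-19:10, 19:20-21:00 (add 3h to convert from UTC-3).
Gabriel ∩ Sam: 08:45-12:50, 16:55-21:00.
Gabriel ∩ Sam ∩ Xiulan: 08:45-12:50, 16:55-21:00.
Gabriel ∩ Sam ∩ Xiulan ∩ Jun: 08:45-11:25, 16:55-20:25.
Gabriel ∩ Sam ∩ Xiulan ∩ Jun ∩ Wendy: 08:45-11:25, 16:55-19:10, 19:20-20:25.

08:45-11:25, 16:55-19:10, 19:20-20:25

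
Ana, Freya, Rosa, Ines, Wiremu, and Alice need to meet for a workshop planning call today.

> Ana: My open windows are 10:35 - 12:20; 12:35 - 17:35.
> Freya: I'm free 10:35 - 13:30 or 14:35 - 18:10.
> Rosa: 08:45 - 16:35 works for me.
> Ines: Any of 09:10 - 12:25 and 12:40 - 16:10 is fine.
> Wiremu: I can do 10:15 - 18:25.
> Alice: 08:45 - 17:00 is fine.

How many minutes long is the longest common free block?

105

Ana ∩ Freya: 10:35-12:20, 12:35-13:30, 14:35-17:35.
Ana ∩ Freya ∩ Rosa: 10:35-12:20, 12:35-13:30, 14:35-16:35.
Ana ∩ Freya ∩ Rosa ∩ Ines: 10:35-12:20, 12:40-13:30, 14:35-16:10.
Ana ∩ Freya ∩ Rosa ∩ Ines ∩ Wiremu: 10:35-12:20, 12:40-13:30, 14:35-16:10.
Ana ∩ Freya ∩ Rosa ∩ Ines ∩ Wiremu ∩ Alice: 10:35-12:20, 12:40-13:30, 14:35-16:10.
The longest is 10:35-12:20 at 105 minutes.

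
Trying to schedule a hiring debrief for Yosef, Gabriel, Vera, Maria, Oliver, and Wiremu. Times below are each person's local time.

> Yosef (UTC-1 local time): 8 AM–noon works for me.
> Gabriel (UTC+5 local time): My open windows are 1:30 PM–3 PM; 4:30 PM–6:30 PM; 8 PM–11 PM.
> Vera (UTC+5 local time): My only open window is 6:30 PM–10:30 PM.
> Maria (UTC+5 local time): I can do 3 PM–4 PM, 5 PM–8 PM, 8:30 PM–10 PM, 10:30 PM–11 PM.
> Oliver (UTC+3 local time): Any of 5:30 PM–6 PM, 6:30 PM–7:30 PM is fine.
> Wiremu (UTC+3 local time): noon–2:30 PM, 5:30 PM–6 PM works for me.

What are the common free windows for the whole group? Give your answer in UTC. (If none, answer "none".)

Yosef in UTC: 09:00-13:00 (add 1h to convert from UTC-1).
Gabriel in UTC: 08:30-10:00, 11:30-13:30, 15:00-18:00 (subtract 5h to convert from UTC+5).
Vera in UTC: 13:30-17:30 (subtract 5h to convert from UTC+5).
Maria in UTC: 10:00-11:00, 12:00-15:00, 15:30-17:00, 17:30-18:00 (subtract 5h to convert from UTC+5).
Oliver in UTC: 14:30-15:00, 15:30-16:30 (subtract 3h to convert from UTC+3).
Wiremu in UTC: 09:00-11:30, 14:30-15:00 (subtract 3h to convert from UTC+3).
Yosef ∩ Gabriel: 09:00-10:00, 11:30-13:00.
Yosef ∩ Gabriel ∩ Vera: ∅.
Yosef ∩ Gabriel ∩ Vera ∩ Maria: ∅.
Yosef ∩ Gabriel ∩ Vera ∩ Maria ∩ Oliver: ∅.
Yosef ∩ Gabriel ∩ Vera ∩ Maria ∩ Oliver ∩ Wiremu: ∅.
There is no time when everyone is free.

none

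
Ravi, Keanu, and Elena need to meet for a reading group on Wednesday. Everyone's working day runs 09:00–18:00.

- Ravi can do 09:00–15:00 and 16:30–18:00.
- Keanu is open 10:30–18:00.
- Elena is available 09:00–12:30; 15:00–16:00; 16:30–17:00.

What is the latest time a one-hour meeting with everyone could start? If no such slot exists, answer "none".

11:30

Ravi ∩ Keanu: 10:30-15:00, 16:30-18:00.
Ravi ∩ Keanu ∩ Elena: 10:30-12:30, 16:30-17:00.
The last common window of at least 60 minutes is 10:30-12:30; a 60-minute meeting can start as late as 11:30 and still end by 12:30.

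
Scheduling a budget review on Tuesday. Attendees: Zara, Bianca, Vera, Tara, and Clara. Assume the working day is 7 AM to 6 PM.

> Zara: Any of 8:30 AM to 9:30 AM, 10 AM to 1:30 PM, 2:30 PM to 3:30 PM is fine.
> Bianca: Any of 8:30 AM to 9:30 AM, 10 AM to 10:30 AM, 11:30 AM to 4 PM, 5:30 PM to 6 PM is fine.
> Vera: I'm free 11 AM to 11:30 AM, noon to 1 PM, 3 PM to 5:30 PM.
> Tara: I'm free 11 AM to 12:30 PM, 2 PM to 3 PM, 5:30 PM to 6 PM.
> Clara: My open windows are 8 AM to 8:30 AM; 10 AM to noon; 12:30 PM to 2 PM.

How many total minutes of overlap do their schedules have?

0

Zara ∩ Bianca: 08:30-09:30, 10:00-10:30, 11:30-13:30, 14:30-15:30.
Zara ∩ Bianca ∩ Vera: 12:00-13:00, 15:00-15:30.
Zara ∩ Bianca ∩ Vera ∩ Tara: 12:00-12:30.
Zara ∩ Bianca ∩ Vera ∩ Tara ∩ Clara: ∅.
There is no time when everyone is free.
There is no common window, so the total is 0 minutes.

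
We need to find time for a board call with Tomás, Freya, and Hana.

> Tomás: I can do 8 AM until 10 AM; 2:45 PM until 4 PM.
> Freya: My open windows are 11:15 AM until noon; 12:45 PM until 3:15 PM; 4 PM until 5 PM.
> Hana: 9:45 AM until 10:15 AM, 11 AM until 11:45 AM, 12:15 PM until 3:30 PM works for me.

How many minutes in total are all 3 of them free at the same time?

Tomás ∩ Freya: 14:45-15:15.
Tomás ∩ Freya ∩ Hana: 14:45-15:15.
So the common availability across everyone is 14:45-15:15.
That's a single block of 30 minutes.

30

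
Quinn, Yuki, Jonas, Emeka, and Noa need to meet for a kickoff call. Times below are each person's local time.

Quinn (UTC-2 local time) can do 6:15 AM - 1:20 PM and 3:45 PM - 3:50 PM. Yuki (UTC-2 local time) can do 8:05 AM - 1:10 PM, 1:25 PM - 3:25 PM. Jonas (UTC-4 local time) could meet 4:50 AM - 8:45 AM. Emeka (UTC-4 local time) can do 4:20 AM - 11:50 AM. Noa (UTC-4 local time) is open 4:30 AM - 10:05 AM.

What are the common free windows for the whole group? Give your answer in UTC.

10:05-12:45

Quinn in UTC: 08:15-15:20, 17:45-17:50 (add 2h to convert from UTC-2).
Yuki in UTC: 10:05-15:10, 15:25-17:25 (add 2h to convert from UTC-2).
Jonas in UTC: 08:50-12:45 (add 4h to convert from UTC-4).
Emeka in UTC: 08:20-15:50 (add 4h to convert from UTC-4).
Noa in UTC: 08:30-14:05 (add 4h to convert from UTC-4).
Quinn ∩ Yuki: 10:05-15:10.
Quinn ∩ Yuki ∩ Jonas: 10:05-12:45.
Quinn ∩ Yuki ∩ Jonas ∩ Emeka: 10:05-12:45.
Quinn ∩ Yuki ∩ Jonas ∩ Emeka ∩ Noa: 10:05-12:45.
Those are the intersection windows.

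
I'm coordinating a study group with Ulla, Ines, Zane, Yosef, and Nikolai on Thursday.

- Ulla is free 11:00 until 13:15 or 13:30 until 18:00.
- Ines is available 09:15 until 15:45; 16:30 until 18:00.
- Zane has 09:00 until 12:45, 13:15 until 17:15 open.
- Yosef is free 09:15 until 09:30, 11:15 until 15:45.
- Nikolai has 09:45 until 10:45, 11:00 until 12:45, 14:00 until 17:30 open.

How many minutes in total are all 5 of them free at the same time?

195

Ulla ∩ Ines: 11:00-13:15, 13:30-15:45, 16:30-18:00.
Ulla ∩ Ines ∩ Zane: 11:00-12:45, 13:30-15:45, 16:30-17:15.
Ulla ∩ Ines ∩ Zane ∩ Yosef: 11:15-12:45, 13:30-15:45.
Ulla ∩ Ines ∩ Zane ∩ Yosef ∩ Nikolai: 11:15-12:45, 14:00-15:45.
Summing the common windows: 90 + 105 = 195 minutes.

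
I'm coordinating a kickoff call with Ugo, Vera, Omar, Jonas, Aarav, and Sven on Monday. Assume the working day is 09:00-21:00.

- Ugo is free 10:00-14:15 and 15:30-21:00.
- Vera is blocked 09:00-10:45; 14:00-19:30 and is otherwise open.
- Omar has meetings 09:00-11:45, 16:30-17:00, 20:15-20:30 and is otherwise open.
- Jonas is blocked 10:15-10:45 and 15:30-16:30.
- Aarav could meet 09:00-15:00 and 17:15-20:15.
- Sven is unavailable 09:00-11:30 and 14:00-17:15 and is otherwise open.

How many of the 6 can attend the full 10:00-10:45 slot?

2

Ugo free: 10:00-14:15, 15:30-21:00.
Vera free: 10:45-14:00, 19:30-21:00 (invert busy blocks within the working day).
Omar free: 11:45-16:30, 17:00-20:15, 20:30-21:00 (invert busy blocks within the working day).
Jonas free: 09:00-10:15, 10:45-15:30, 16:30-21:00 (invert busy blocks within the working day).
Aarav free: 09:00-15:00, 17:15-20:15.
Sven free: 11:30-14:00, 17:15-21:00 (invert busy blocks within the working day).
Ugo and Aarav can make the full 10:00-10:45 slot — that's 2.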